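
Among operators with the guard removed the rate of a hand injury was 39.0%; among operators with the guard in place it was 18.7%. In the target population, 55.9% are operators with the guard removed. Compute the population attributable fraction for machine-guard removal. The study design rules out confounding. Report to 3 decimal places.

PAF ≈ 0.378

p₁ = 0.39, p₀ = 0.187.
Overall risk P(Y=1) = π·p₁ + (1−π)·p₀ = 0.559×0.39 + 0.441×0.187 = 0.30048.
Under exogeneity, PAF = [P(Y=1) − p₀] / P(Y=1).
PAF = (0.30048 − 0.187) / 0.30048 ≈ 0.3777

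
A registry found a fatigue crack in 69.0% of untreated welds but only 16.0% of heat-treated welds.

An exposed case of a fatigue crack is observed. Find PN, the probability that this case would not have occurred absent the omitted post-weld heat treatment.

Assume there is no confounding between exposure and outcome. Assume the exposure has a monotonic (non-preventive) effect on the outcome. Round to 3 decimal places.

p₁ = 0.69, p₀ = 0.16.
Under exogeneity and monotonicity, PN = (p₁ − p₀) / p₁.
PN = (0.69 − 0.16) / 0.69 = 0.53 / 0.69 ≈ 0.7681

PN ≈ 0.768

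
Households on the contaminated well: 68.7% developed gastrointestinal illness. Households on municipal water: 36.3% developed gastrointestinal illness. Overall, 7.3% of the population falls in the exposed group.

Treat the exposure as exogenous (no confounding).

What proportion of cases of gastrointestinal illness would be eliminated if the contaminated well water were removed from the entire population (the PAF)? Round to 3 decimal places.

p₁ = 0.687, p₀ = 0.363.
Overall risk P(Y=1) = π·p₁ + (1−π)·p₀ = 0.073×0.687 + 0.927×0.363 = 0.38665.
Under exogeneity, PAF = [P(Y=1) − p₀] / P(Y=1).
PAF = (0.38665 − 0.363) / 0.38665 ≈ 0.0612

PAF ≈ 0.061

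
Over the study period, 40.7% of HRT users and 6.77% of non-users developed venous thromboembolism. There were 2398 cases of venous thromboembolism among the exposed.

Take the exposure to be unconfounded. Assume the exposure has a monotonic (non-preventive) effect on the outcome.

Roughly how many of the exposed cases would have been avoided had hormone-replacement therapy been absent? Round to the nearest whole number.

about 1999 cases

p₁ = 0.407, p₀ = 0.0677.
PN = (p₁ − p₀)/p₁ = (0.407 − 0.0677) / 0.407 ≈ 0.83366.
Attributable cases ≈ PN × (exposed cases) = 0.83366 × 2398 ≈ 1999.12.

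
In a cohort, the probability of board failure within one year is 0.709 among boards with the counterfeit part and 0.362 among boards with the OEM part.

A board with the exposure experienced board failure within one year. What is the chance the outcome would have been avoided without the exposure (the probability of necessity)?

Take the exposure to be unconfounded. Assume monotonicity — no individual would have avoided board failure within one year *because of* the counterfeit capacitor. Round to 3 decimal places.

Let p₁ = 0.709, p₀ = 0.362.
Under exogeneity and monotonicity, PN = (p₁ − p₀) / p₁.
PN = (0.709 − 0.362) / 0.709 = 0.347 / 0.709 ≈ 0.4894

PN ≈ 0.489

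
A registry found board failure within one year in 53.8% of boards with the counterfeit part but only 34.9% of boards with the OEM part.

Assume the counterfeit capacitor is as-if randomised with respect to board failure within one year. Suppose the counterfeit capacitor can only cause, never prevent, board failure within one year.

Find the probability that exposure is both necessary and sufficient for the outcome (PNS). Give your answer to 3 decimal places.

PNS ≈ 0.189

p₁ = 0.538, p₀ = 0.349.
Under exogeneity and monotonicity, PNS = p₁ − p₀.
PNS = 0.538 − 0.349 = 0.189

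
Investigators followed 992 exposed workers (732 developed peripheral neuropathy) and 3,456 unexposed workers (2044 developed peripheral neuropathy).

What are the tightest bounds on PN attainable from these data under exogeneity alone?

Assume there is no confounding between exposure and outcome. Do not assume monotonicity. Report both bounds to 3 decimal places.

0.198 ≤ PN ≤ 0.554

p₁ = P(outcome | exposed) = 732/992 = 0.7379
p₀ = P(outcome | unexposed) = 2044/3456 = 0.59144
Under exogeneity alone the bounds on PN are max{0,(p₁−p₀)/p₁} ≤ PN ≤ min{1,(1−p₀)/p₁}.
  lower = (p₁ − p₀)/p₁ = 0.14647 / 0.7379 ≈ 0.1985
  upper = min{1, (1 − p₀)/p₁} = 0.40856 / 0.7379 ≈ 0.5537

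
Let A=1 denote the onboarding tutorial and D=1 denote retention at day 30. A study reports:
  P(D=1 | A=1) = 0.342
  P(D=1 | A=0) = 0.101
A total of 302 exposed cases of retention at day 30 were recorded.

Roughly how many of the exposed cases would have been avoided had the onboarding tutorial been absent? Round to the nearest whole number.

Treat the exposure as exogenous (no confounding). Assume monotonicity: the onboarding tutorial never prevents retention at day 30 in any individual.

Let p₁ = 0.342, p₀ = 0.101.
PN = (p₁ − p₀)/p₁ = (0.342 − 0.101) / 0.342 ≈ 0.70468.
Attributable cases ≈ PN × (exposed cases) = 0.70468 × 302 ≈ 212.81.

about 213 cases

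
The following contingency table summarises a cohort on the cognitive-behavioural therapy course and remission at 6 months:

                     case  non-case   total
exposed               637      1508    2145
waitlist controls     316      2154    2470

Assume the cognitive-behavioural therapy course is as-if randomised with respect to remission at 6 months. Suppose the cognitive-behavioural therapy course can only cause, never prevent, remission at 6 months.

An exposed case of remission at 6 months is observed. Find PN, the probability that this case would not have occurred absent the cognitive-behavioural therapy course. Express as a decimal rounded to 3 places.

p₁ = P(outcome | exposed) = 637/2145 = 0.29697
p₀ = P(outcome | unexposed) = 316/2470 = 0.12794
Under exogeneity and monotonicity, PN = (p₁ − p₀)/p₁.
PN = (0.29697 − 0.12794) / 0.29697 ≈ 0.5692

PN ≈ 0.569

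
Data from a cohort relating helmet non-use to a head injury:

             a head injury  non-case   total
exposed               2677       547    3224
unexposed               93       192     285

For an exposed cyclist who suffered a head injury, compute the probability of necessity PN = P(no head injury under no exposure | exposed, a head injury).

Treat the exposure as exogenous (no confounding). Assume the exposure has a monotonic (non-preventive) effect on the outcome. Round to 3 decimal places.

p₁ = P(outcome | exposed) = 2677/3224 = 0.83033
p₀ = P(outcome | unexposed) = 93/285 = 0.32632
Under exogeneity and monotonicity, PN = (p₁ − p₀)/p₁.
PN = (0.83033 − 0.32632) / 0.83033 ≈ 0.6070

PN ≈ 0.607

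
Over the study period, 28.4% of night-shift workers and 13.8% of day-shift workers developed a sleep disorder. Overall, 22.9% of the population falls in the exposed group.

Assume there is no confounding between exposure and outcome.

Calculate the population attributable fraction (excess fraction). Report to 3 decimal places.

p₁ = 0.284, p₀ = 0.138.
Overall risk P(Y=1) = π·p₁ + (1−π)·p₀ = 0.229×0.284 + 0.771×0.138 = 0.17143.
Under exogeneity, PAF = [P(Y=1) − p₀] / P(Y=1).
PAF = (0.17143 − 0.138) / 0.17143 ≈ 0.1950

PAF ≈ 0.195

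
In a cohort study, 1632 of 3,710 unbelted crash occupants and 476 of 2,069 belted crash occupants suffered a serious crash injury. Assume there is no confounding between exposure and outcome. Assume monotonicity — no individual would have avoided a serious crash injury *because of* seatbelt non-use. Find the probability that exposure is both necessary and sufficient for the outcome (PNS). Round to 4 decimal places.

p₁ = P(outcome | exposed) = 1632/3710 = 0.43989
p₀ = P(outcome | unexposed) = 476/2069 = 0.23006
Under exogeneity and monotonicity, PNS = p₁ − p₀.
PNS = 0.43989 − 0.23006 = 0.20983

PNS ≈ 0.2098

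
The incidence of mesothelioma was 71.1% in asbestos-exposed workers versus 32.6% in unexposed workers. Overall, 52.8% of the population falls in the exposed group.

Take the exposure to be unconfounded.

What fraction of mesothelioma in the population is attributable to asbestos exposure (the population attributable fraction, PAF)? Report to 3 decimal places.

p₁ = 0.711, p₀ = 0.326.
Overall risk P(Y=1) = π·p₁ + (1−π)·p₀ = 0.528×0.711 + 0.472×0.326 = 0.52928.
Under exogeneity, PAF = [P(Y=1) − p₀] / P(Y=1).
PAF = (0.52928 − 0.326) / 0.52928 ≈ 0.3841

PAF ≈ 0.384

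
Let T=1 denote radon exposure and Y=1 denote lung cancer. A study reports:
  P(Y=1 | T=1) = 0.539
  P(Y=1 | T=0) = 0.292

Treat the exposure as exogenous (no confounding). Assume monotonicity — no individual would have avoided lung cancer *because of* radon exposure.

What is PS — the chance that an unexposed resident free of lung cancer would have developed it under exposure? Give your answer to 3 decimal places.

PS ≈ 0.349

Let p₁ = 0.539, p₀ = 0.292.
Under exogeneity and monotonicity, PS = (p₁ − p₀) / (1 − p₀).
PS = (0.539 − 0.292) / (1 − 0.292) = 0.247 / 0.708 ≈ 0.3489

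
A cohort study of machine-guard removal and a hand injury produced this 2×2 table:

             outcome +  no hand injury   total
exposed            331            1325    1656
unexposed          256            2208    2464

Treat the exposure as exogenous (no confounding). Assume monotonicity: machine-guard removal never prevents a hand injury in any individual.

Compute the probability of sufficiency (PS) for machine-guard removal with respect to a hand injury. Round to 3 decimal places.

p₁ = P(outcome | exposed) = 331/1656 = 0.19988
p₀ = P(outcome | unexposed) = 256/2464 = 0.1039
Under exogeneity and monotonicity, PS = (p₁ − p₀)/(1 − p₀).
PS = (0.19988 − 0.1039) / 0.8961 ≈ 0.1071

PS ≈ 0.107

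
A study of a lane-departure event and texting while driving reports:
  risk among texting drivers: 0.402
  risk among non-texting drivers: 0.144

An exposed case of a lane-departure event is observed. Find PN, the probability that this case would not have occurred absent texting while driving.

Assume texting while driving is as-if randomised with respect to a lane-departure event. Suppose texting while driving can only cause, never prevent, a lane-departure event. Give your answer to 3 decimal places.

PN ≈ 0.642

Let p₁ = 0.402, p₀ = 0.144.
Under exogeneity and monotonicity, PN = (p₁ − p₀) / p₁.
PN = (0.402 − 0.144) / 0.402 = 0.258 / 0.402 ≈ 0.6418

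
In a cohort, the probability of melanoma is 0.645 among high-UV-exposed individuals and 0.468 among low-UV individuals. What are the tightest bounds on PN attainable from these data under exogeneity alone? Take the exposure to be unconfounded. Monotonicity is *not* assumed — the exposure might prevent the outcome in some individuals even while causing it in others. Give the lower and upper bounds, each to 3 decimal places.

Let p₁ = 0.645, p₀ = 0.468.
Under exogeneity alone the bounds on PN are max{0,(p₁−p₀)/p₁} ≤ PN ≤ min{1,(1−p₀)/p₁}.
  lower = (p₁ − p₀)/p₁ = 0.177 / 0.645 ≈ 0.2744
  upper = min{1, (1 − p₀)/p₁} = 0.532 / 0.645 ≈ 0.8248

0.274 ≤ PN ≤ 0.825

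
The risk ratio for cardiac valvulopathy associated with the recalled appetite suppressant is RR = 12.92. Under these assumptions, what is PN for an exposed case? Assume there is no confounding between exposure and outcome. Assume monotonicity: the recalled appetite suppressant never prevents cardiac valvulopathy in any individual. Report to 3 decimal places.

PN ≈ 0.923

Under exogeneity and monotonicity, PN = (RR − 1) / RR = 1 − 1/RR.
PN = (12.92 − 1) / 12.92 = 11.92 / 12.92 ≈ 0.9226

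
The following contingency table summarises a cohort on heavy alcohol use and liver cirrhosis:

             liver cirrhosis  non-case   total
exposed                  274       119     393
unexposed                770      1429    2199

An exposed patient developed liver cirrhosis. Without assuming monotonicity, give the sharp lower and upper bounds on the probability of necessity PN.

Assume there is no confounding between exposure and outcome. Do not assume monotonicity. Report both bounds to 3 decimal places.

p₁ = P(outcome | exposed) = 274/393 = 0.6972
p₀ = P(outcome | unexposed) = 770/2199 = 0.35016
Under exogeneity alone the bounds on PN are max{0,(p₁−p₀)/p₁} ≤ PN ≤ min{1,(1−p₀)/p₁}.
  lower = (p₁ − p₀)/p₁ = 0.34704 / 0.6972 ≈ 0.4978
  upper = min{1, (1 − p₀)/p₁} = 0.64984 / 0.6972 ≈ 0.9321

0.498 ≤ PN ≤ 0.932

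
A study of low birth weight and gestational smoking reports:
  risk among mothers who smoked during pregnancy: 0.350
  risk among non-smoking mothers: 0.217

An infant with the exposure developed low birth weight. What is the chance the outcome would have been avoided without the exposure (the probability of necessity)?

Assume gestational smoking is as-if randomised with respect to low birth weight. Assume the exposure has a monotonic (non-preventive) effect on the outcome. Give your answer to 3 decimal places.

Let p₁ = 0.35, p₀ = 0.217.
Under exogeneity and monotonicity, PN = (p₁ − p₀) / p₁.
PN = (0.35 − 0.217) / 0.35 = 0.133 / 0.35 ≈ 0.3800

PN ≈ 0.380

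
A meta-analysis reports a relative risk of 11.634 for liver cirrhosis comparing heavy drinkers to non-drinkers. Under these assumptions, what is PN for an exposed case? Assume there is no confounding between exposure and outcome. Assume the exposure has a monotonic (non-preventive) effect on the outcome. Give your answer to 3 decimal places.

Under exogeneity and monotonicity, PN = (RR − 1) / RR = 1 − 1/RR.
PN = (11.634 − 1) / 11.634 = 10.63 / 11.634 ≈ 0.9140

PN ≈ 0.914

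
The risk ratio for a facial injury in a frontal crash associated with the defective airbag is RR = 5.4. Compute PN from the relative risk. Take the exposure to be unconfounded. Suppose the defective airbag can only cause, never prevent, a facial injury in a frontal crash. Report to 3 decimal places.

PN ≈ 0.815

Under exogeneity and monotonicity, PN = (RR − 1) / RR = 1 − 1/RR.
PN = (5.4 − 1) / 5.4 = 4.4 / 5.4 ≈ 0.8148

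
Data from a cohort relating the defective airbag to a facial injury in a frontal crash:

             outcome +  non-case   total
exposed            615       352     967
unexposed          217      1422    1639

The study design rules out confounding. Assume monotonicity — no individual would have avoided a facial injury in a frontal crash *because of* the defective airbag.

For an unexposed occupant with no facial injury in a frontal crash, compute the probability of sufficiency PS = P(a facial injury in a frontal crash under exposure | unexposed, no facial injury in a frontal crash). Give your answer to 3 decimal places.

p₁ = P(outcome | exposed) = 615/967 = 0.63599
p₀ = P(outcome | unexposed) = 217/1639 = 0.1324
Under exogeneity and monotonicity, PS = (p₁ − p₀) / (1 − p₀).
PS = (0.63599 − 0.1324) / (1 − 0.1324) = 0.50359 / 0.8676 ≈ 0.5804

PS ≈ 0.580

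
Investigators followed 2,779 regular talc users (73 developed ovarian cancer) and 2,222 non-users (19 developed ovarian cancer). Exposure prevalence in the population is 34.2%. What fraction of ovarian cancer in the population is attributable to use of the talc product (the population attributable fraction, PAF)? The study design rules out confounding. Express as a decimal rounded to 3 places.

p₁ = P(outcome | exposed) = 73/2779 = 0.026268
p₀ = P(outcome | unexposed) = 19/2222 = 0.0085509
Overall risk P(Y=1) = π·p₁ + (1−π)·p₀ = 0.342×0.026268 + 0.658×0.0085509 = 0.01461.
Under exogeneity, PAF = [P(Y=1) − p₀] / P(Y=1).
PAF = (0.01461 − 0.0085509) / 0.01461 ≈ 0.4147

PAF ≈ 0.415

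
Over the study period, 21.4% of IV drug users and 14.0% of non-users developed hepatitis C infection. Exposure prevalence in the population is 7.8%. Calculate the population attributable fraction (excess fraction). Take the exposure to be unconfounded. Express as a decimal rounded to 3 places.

p₁ = 0.214, p₀ = 0.14.
Overall risk P(Y=1) = π·p₁ + (1−π)·p₀ = 0.078×0.214 + 0.922×0.14 = 0.14577.
Under exogeneity, PAF = [P(Y=1) − p₀] / P(Y=1).
PAF = (0.14577 − 0.14) / 0.14577 ≈ 0.0396

PAF ≈ 0.040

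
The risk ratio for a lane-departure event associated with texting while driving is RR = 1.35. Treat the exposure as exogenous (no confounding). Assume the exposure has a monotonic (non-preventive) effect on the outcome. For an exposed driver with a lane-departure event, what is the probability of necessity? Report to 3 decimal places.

Under exogeneity and monotonicity, PN = (RR − 1) / RR = 1 − 1/RR.
PN = (1.35 − 1) / 1.35 = 0.35 / 1.35 ≈ 0.2593

PN ≈ 0.259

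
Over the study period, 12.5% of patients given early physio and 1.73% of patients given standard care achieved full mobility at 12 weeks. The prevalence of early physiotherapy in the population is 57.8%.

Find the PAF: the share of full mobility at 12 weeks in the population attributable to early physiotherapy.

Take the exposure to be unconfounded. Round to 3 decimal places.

PAF ≈ 0.783

p₁ = 0.125, p₀ = 0.0173.
Overall risk P(Y=1) = π·p₁ + (1−π)·p₀ = 0.578×0.125 + 0.422×0.0173 = 0.079551.
Under exogeneity, PAF = [P(Y=1) − p₀] / P(Y=1).
PAF = (0.079551 − 0.0173) / 0.079551 ≈ 0.7825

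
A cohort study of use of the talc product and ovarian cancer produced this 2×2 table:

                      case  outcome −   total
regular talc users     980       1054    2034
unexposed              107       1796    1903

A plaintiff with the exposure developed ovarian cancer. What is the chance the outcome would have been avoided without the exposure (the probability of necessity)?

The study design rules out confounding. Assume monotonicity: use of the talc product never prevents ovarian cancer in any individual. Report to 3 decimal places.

PN ≈ 0.883

p₁ = P(outcome | exposed) = 980/2034 = 0.48181
p₀ = P(outcome | unexposed) = 107/1903 = 0.056227
Under exogeneity and monotonicity, PN = (p₁ − p₀) / p₁.
PN = (0.48181 − 0.056227) / 0.48181 = 0.42558 / 0.48181 ≈ 0.8833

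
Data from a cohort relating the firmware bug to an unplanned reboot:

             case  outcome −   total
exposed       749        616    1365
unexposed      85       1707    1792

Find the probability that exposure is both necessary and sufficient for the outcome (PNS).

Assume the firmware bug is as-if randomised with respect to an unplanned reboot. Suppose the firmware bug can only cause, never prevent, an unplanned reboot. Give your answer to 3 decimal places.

p₁ = P(outcome | exposed) = 749/1365 = 0.54872
p₀ = P(outcome | unexposed) = 85/1792 = 0.047433
Under exogeneity and monotonicity, PNS = p₁ − p₀.
PNS = 0.54872 − 0.047433 = 0.50128

PNS ≈ 0.501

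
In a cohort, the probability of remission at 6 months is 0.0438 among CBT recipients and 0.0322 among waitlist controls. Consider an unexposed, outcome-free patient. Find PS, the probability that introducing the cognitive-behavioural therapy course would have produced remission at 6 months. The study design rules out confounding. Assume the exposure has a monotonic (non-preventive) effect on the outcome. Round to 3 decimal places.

Let p₁ = 0.0438, p₀ = 0.0322.
Under exogeneity and monotonicity, PS = (p₁ − p₀) / (1 − p₀).
PS = (0.0438 − 0.0322) / (1 − 0.0322) = 0.0116 / 0.9678 ≈ 0.0120

PS ≈ 0.012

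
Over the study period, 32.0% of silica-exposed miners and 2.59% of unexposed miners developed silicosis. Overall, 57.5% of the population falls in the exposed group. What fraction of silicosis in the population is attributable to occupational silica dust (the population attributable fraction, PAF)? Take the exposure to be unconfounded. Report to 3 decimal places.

p₁ = 0.32, p₀ = 0.0259.
Overall risk P(Y=1) = π·p₁ + (1−π)·p₀ = 0.575×0.32 + 0.425×0.0259 = 0.19501.
Under exogeneity, PAF = [P(Y=1) − p₀] / P(Y=1).
PAF = (0.19501 − 0.0259) / 0.19501 ≈ 0.8672

PAF ≈ 0.867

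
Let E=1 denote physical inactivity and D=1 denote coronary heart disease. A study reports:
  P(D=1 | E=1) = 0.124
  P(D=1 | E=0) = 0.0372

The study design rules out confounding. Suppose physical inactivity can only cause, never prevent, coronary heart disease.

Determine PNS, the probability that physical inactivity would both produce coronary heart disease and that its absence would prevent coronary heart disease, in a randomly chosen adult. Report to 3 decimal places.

PNS ≈ 0.087

Let p₁ = 0.124, p₀ = 0.0372.
Under exogeneity and monotonicity, PNS = p₁ − p₀.
PNS = 0.124 − 0.0372 = 0.0868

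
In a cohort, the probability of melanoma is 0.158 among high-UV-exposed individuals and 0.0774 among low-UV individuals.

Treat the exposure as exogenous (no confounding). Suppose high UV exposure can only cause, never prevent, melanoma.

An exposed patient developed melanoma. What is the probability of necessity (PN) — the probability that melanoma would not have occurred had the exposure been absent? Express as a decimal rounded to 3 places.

PN ≈ 0.510

Let p₁ = 0.158, p₀ = 0.0774.
Under exogeneity and monotonicity, PN = (p₁ − p₀) / p₁.
PN = (0.158 − 0.0774) / 0.158 = 0.0806 / 0.158 ≈ 0.5101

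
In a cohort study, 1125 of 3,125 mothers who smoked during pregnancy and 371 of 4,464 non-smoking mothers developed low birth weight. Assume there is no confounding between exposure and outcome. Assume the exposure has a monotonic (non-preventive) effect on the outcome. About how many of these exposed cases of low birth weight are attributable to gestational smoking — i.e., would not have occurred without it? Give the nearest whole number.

p₁ = P(outcome | exposed) = 1125/3125 = 0.36
p₀ = P(outcome | unexposed) = 371/4464 = 0.083109
PN = (p₁ − p₀)/p₁ = (0.36 − 0.083109) / 0.36 ≈ 0.76914.
Attributable cases ≈ PN × (exposed cases) = 0.76914 × 1125 ≈ 865.28.

about 865 cases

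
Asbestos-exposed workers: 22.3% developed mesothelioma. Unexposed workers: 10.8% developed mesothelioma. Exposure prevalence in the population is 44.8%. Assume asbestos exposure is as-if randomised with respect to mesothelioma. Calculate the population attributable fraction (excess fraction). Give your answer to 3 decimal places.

p₁ = 0.223, p₀ = 0.108.
Overall risk P(Y=1) = π·p₁ + (1−π)·p₀ = 0.448×0.223 + 0.552×0.108 = 0.15952.
Under exogeneity, PAF = [P(Y=1) − p₀] / P(Y=1).
PAF = (0.15952 − 0.108) / 0.15952 ≈ 0.3230

PAF ≈ 0.323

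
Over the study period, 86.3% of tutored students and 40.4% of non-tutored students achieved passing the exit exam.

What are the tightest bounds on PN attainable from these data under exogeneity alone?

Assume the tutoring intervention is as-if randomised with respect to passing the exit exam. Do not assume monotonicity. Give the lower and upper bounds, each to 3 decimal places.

0.532 ≤ PN ≤ 0.691

p₁ = 0.863, p₀ = 0.404.
Under exogeneity alone the bounds on PN are max{0,(p₁−p₀)/p₁} ≤ PN ≤ min{1,(1−p₀)/p₁}.
  lower = (p₁ − p₀)/p₁ = 0.459 / 0.863 ≈ 0.5319
  upper = min{1, (1 − p₀)/p₁} = 0.596 / 0.863 ≈ 0.6906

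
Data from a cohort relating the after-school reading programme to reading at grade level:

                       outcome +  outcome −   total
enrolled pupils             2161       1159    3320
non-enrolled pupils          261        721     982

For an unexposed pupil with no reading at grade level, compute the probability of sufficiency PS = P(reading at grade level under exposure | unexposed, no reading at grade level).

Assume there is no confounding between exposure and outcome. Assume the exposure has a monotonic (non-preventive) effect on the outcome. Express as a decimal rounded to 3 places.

p₁ = P(outcome | exposed) = 2161/3320 = 0.6509
p₀ = P(outcome | unexposed) = 261/982 = 0.26578
Under exogeneity and monotonicity, PS = (p₁ − p₀) / (1 − p₀).
PS = (0.6509 − 0.26578) / (1 − 0.26578) = 0.38512 / 0.73422 ≈ 0.5245

PS ≈ 0.525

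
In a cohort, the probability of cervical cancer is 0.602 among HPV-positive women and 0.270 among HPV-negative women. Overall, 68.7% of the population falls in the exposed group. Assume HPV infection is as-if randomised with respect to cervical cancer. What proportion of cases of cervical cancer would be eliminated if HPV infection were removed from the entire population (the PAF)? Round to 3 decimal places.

Let p₁ = 0.602, p₀ = 0.27.
Overall risk P(Y=1) = π·p₁ + (1−π)·p₀ = 0.687×0.602 + 0.313×0.27 = 0.49808.
Under exogeneity, PAF = [P(Y=1) − p₀] / P(Y=1).
PAF = (0.49808 − 0.27) / 0.49808 ≈ 0.4579

PAF ≈ 0.458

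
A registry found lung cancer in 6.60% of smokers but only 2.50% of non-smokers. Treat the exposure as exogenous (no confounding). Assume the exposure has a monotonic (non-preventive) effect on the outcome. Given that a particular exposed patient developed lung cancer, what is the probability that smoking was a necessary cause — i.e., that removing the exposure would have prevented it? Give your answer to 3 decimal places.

PN ≈ 0.621

p₁ = 0.066, p₀ = 0.025.
Under exogeneity and monotonicity, PN = (p₁ − p₀) / p₁.
PN = (0.066 − 0.025) / 0.066 = 0.041 / 0.066 ≈ 0.6212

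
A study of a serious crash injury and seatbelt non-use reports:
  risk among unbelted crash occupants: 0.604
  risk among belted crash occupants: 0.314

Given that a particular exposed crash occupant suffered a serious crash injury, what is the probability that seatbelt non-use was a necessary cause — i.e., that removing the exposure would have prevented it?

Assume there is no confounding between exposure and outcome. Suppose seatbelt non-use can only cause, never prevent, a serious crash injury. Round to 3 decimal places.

Let p₁ = 0.604, p₀ = 0.314.
Under exogeneity and monotonicity, PN = (p₁ − p₀) / p₁.
PN = (0.604 − 0.314) / 0.604 = 0.29 / 0.604 ≈ 0.4801

PN ≈ 0.480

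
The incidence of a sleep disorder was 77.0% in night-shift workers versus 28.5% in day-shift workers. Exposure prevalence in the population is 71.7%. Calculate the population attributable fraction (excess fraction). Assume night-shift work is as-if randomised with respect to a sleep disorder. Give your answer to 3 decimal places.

PAF ≈ 0.550

p₁ = 0.77, p₀ = 0.285.
Overall risk P(Y=1) = π·p₁ + (1−π)·p₀ = 0.717×0.77 + 0.283×0.285 = 0.63275.
Under exogeneity, PAF = [P(Y=1) − p₀] / P(Y=1).
PAF = (0.63275 − 0.285) / 0.63275 ≈ 0.5496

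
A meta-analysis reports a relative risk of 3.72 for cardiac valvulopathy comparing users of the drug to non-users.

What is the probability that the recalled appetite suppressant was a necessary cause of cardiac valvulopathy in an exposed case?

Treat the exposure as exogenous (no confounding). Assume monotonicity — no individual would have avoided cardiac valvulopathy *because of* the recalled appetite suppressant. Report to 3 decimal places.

PN ≈ 0.731

Under exogeneity and monotonicity, PN = (RR − 1) / RR = 1 − 1/RR.
PN = (3.72 − 1) / 3.72 = 2.72 / 3.72 ≈ 0.7312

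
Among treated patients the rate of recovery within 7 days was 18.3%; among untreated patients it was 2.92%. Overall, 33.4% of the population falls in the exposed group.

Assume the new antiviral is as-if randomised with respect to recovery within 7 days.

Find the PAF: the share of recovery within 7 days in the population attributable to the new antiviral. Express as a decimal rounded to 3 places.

p₁ = 0.183, p₀ = 0.0292.
Overall risk P(Y=1) = π·p₁ + (1−π)·p₀ = 0.334×0.183 + 0.666×0.0292 = 0.080569.
Under exogeneity, PAF = [P(Y=1) − p₀] / P(Y=1).
PAF = (0.080569 − 0.0292) / 0.080569 ≈ 0.6376

PAF ≈ 0.638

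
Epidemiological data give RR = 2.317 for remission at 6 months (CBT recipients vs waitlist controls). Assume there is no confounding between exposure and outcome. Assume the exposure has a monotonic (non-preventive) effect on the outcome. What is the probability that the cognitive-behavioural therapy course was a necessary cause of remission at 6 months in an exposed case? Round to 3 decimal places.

PN ≈ 0.568

Under exogeneity and monotonicity, PN = (RR − 1) / RR = 1 − 1/RR.
PN = (2.317 − 1) / 2.317 = 1.317 / 2.317 ≈ 0.5684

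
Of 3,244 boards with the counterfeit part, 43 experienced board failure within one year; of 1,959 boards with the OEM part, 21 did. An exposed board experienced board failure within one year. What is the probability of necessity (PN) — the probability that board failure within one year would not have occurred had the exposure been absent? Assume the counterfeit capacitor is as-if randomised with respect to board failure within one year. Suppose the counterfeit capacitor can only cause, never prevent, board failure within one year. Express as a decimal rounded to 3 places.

p₁ = P(outcome | exposed) = 43/3244 = 0.013255
p₀ = P(outcome | unexposed) = 21/1959 = 0.01072
Under exogeneity and monotonicity, PN = (p₁ − p₀) / p₁.
PN = (0.013255 − 0.01072) / 0.013255 = 0.0025355 / 0.013255 ≈ 0.1913

PN ≈ 0.191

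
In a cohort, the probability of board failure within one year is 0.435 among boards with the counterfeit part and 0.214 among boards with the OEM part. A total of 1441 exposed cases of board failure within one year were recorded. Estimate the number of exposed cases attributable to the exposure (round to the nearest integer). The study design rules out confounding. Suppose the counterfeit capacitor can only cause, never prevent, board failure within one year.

Let p₁ = 0.435, p₀ = 0.214.
PN = (p₁ − p₀)/p₁ = (0.435 − 0.214) / 0.435 ≈ 0.50805.
Attributable cases ≈ PN × (exposed cases) = 0.50805 × 1441 ≈ 732.09.

about 732 cases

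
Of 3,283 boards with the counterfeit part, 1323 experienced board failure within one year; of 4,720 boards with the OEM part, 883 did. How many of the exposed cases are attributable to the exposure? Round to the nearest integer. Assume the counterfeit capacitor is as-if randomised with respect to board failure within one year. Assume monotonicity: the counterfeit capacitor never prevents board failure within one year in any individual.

about 709 cases

p₁ = P(outcome | exposed) = 1323/3283 = 0.40299
p₀ = P(outcome | unexposed) = 883/4720 = 0.18708
PN = (p₁ − p₀)/p₁ = (0.40299 − 0.18708) / 0.40299 ≈ 0.53577.
Attributable cases ≈ PN × (exposed cases) = 0.53577 × 1323 ≈ 708.83.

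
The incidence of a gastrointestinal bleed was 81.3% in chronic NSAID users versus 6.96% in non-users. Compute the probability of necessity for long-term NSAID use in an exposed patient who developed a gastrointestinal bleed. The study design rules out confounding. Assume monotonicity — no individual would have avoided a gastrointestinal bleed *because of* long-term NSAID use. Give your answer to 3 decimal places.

p₁ = 0.813, p₀ = 0.0696.
Under exogeneity and monotonicity, PN = (p₁ − p₀) / p₁.
PN = (0.813 − 0.0696) / 0.813 = 0.7434 / 0.813 ≈ 0.9144

PN ≈ 0.914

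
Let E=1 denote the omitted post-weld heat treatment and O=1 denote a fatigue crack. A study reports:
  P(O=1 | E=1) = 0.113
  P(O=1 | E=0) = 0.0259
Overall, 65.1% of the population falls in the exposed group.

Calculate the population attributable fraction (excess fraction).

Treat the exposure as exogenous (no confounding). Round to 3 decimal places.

PAF ≈ 0.686

Let p₁ = 0.113, p₀ = 0.0259.
Overall risk P(Y=1) = π·p₁ + (1−π)·p₀ = 0.651×0.113 + 0.349×0.0259 = 0.082602.
Under exogeneity, PAF = [P(Y=1) − p₀] / P(Y=1).
PAF = (0.082602 − 0.0259) / 0.082602 ≈ 0.6864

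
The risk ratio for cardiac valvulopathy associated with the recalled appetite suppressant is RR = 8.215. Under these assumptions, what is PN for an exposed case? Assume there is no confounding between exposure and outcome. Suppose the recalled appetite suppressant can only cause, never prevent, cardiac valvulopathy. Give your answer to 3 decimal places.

PN ≈ 0.878

Under exogeneity and monotonicity, PN = (RR − 1) / RR = 1 − 1/RR.
PN = (8.215 − 1) / 8.215 = 7.215 / 8.215 ≈ 0.8783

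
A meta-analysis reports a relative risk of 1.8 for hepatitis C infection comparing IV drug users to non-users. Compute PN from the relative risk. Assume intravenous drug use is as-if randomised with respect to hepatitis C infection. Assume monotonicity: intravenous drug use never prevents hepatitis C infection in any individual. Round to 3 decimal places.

Under exogeneity and monotonicity, PN = (RR − 1) / RR = 1 − 1/RR.
PN = (1.8 − 1) / 1.8 = 0.8 / 1.8 ≈ 0.4444

PN ≈ 0.444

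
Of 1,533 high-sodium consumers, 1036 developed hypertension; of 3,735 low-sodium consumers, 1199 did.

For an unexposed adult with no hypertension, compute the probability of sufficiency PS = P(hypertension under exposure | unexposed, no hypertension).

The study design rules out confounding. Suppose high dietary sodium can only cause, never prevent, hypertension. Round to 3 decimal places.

p₁ = P(outcome | exposed) = 1036/1533 = 0.6758
p₀ = P(outcome | unexposed) = 1199/3735 = 0.32102
Under exogeneity and monotonicity, PS = (p₁ − p₀) / (1 − p₀).
PS = (0.6758 − 0.32102) / (1 − 0.32102) = 0.35478 / 0.67898 ≈ 0.5225

PS ≈ 0.523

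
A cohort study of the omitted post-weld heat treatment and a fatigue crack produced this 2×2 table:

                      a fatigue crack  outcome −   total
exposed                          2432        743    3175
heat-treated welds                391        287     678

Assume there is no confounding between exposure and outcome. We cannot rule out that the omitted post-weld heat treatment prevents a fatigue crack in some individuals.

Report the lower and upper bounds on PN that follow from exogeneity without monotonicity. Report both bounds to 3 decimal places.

0.247 ≤ PN ≤ 0.553

p₁ = P(outcome | exposed) = 2432/3175 = 0.76598
p₀ = P(outcome | unexposed) = 391/678 = 0.5767
Under exogeneity alone the bounds on PN are max{0,(p₁−p₀)/p₁} ≤ PN ≤ min{1,(1−p₀)/p₁}.
  lower = (p₁ − p₀)/p₁ = 0.18929 / 0.76598 ≈ 0.2471
  upper = min{1, (1 − p₀)/p₁} = 0.4233 / 0.76598 ≈ 0.5526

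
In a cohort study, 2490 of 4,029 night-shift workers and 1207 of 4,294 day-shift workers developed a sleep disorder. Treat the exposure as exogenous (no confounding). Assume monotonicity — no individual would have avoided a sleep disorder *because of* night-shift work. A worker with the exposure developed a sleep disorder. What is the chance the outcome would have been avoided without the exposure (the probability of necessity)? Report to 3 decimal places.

PN ≈ 0.545

p₁ = P(outcome | exposed) = 2490/4029 = 0.61802
p₀ = P(outcome | unexposed) = 1207/4294 = 0.28109
Under exogeneity and monotonicity, PN = (p₁ − p₀) / p₁.
PN = (0.61802 − 0.28109) / 0.61802 = 0.33693 / 0.61802 ≈ 0.5452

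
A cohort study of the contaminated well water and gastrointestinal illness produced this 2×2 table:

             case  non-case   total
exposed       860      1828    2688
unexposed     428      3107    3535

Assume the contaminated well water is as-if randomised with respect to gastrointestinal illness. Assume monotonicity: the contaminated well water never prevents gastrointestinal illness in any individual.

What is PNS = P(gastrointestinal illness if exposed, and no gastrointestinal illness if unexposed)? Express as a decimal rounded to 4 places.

PNS ≈ 0.1989

p₁ = P(outcome | exposed) = 860/2688 = 0.31994
p₀ = P(outcome | unexposed) = 428/3535 = 0.12107
Under exogeneity and monotonicity, PNS = p₁ − p₀.
PNS = 0.31994 − 0.12107 = 0.19887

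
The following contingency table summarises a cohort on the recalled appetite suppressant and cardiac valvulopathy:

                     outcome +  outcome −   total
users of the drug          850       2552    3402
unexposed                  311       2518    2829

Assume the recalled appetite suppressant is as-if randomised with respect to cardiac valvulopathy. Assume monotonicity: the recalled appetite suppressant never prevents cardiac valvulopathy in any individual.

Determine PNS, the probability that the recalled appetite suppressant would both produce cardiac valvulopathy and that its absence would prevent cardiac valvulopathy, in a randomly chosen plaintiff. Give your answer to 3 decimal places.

PNS ≈ 0.140

p₁ = P(outcome | exposed) = 850/3402 = 0.24985
p₀ = P(outcome | unexposed) = 311/2829 = 0.10993
Under exogeneity and monotonicity, PNS = p₁ − p₀.
PNS = 0.24985 − 0.10993 = 0.13992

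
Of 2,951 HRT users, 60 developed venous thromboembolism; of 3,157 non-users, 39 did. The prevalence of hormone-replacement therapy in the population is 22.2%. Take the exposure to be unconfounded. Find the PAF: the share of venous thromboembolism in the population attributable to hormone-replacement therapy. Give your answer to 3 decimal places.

p₁ = P(outcome | exposed) = 60/2951 = 0.020332
p₀ = P(outcome | unexposed) = 39/3157 = 0.012354
Overall risk P(Y=1) = π·p₁ + (1−π)·p₀ = 0.222×0.020332 + 0.778×0.012354 = 0.014125.
Under exogeneity, PAF = [P(Y=1) − p₀] / P(Y=1).
PAF = (0.014125 − 0.012354) / 0.014125 ≈ 0.1254

PAF ≈ 0.125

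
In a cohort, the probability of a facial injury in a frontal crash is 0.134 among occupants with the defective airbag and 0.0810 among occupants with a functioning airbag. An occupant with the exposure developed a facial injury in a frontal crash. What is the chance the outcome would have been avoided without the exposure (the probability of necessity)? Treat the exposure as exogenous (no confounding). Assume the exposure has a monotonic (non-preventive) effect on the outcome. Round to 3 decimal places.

PN ≈ 0.396

Let p₁ = 0.134, p₀ = 0.081.
Under exogeneity and monotonicity, PN = (p₁ − p₀) / p₁.
PN = (0.134 − 0.081) / 0.134 = 0.053 / 0.134 ≈ 0.3955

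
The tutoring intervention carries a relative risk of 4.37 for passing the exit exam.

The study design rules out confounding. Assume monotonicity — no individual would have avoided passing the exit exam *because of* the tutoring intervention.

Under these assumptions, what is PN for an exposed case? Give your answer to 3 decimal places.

Under exogeneity and monotonicity, PN = (RR − 1) / RR = 1 − 1/RR.
PN = (4.37 − 1) / 4.37 = 3.37 / 4.37 ≈ 0.7712

PN ≈ 0.771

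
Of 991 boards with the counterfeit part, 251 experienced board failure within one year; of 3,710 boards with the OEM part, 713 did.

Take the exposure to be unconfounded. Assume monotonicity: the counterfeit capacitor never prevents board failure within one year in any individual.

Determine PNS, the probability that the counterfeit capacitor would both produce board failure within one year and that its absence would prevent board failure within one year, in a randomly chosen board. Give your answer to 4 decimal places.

PNS ≈ 0.0611

p₁ = P(outcome | exposed) = 251/991 = 0.25328
p₀ = P(outcome | unexposed) = 713/3710 = 0.19218
Under exogeneity and monotonicity, PNS = p₁ − p₀.
PNS = 0.25328 − 0.19218 = 0.061096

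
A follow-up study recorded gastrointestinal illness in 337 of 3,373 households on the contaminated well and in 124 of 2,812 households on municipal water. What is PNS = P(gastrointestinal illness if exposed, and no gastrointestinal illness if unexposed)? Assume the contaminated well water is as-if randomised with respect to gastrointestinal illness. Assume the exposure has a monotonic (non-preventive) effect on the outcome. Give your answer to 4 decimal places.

PNS ≈ 0.0558

p₁ = P(outcome | exposed) = 337/3373 = 0.099911
p₀ = P(outcome | unexposed) = 124/2812 = 0.044097
Under exogeneity and monotonicity, PNS = p₁ − p₀.
PNS = 0.099911 − 0.044097 = 0.055814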